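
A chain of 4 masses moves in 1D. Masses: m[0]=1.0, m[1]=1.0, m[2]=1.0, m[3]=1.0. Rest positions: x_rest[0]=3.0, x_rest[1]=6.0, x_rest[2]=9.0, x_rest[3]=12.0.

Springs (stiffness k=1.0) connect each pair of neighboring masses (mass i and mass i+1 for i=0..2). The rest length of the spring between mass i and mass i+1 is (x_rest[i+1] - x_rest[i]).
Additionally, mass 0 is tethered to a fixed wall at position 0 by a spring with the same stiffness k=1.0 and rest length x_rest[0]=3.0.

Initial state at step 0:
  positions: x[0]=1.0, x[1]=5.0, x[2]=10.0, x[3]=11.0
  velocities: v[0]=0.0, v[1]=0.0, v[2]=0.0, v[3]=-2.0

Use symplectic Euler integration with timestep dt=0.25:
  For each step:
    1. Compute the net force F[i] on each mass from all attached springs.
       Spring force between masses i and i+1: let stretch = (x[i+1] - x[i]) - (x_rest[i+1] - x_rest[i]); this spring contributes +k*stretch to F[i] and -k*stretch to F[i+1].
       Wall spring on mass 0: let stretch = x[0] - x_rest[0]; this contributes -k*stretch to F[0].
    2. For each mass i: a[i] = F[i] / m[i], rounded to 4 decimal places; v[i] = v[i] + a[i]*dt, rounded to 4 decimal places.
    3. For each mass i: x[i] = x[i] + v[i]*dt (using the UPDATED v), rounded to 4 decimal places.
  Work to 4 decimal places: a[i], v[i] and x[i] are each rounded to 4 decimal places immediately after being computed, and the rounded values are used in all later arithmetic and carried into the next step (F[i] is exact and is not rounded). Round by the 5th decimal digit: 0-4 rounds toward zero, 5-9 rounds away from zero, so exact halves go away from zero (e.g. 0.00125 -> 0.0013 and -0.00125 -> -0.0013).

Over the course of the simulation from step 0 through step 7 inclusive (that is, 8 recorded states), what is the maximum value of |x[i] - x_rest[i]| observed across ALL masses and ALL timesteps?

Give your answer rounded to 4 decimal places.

Answer: 3.0953

Derivation:
Step 0: x=[1.0000 5.0000 10.0000 11.0000] v=[0.0000 0.0000 0.0000 -2.0000]
Step 1: x=[1.1875 5.0625 9.7500 10.6250] v=[0.7500 0.2500 -1.0000 -1.5000]
Step 2: x=[1.5430 5.1758 9.2617 10.3828] v=[1.4219 0.4531 -1.9531 -0.9688]
Step 3: x=[2.0291 5.3174 8.5881 10.2580] v=[1.9444 0.5664 -2.6943 -0.4991]
Step 4: x=[2.5939 5.4579 7.8145 10.2164] v=[2.2592 0.5620 -3.0945 -0.1666]
Step 5: x=[3.1756 5.5667 7.0437 10.2121] v=[2.3267 0.4352 -3.0832 -0.0171]
Step 6: x=[3.7083 5.6184 6.3786 10.1973] v=[2.1306 0.2067 -2.6604 -0.0592]
Step 7: x=[4.1286 5.5982 5.9047 10.1313] v=[1.6811 -0.0808 -1.8958 -0.2639]
Max displacement = 3.0953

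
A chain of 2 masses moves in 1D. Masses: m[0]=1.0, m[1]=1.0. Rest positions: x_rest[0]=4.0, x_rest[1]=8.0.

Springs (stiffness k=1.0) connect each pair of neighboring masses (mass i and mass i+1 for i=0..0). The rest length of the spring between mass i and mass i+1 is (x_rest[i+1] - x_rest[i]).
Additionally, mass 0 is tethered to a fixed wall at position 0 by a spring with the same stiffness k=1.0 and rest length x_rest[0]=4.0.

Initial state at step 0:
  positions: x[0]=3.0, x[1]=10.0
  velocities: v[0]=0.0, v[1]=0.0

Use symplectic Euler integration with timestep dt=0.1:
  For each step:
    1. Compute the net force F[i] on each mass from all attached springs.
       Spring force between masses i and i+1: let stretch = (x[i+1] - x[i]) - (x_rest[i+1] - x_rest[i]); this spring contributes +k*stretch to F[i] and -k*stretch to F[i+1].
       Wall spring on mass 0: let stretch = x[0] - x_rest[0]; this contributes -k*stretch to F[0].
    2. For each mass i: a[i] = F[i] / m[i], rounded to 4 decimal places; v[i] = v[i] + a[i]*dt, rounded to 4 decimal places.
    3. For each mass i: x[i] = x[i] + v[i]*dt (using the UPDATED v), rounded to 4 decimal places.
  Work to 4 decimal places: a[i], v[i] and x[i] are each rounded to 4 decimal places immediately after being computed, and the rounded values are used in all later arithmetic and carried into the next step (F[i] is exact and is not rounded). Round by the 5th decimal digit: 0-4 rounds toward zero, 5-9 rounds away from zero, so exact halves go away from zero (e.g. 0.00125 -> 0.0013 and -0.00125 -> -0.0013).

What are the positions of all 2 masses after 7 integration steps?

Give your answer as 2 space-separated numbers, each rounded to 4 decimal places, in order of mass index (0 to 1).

Answer: 3.9874 9.2445

Derivation:
Step 0: x=[3.0000 10.0000] v=[0.0000 0.0000]
Step 1: x=[3.0400 9.9700] v=[0.4000 -0.3000]
Step 2: x=[3.1189 9.9107] v=[0.7890 -0.5930]
Step 3: x=[3.2345 9.8235] v=[1.1563 -0.8722]
Step 4: x=[3.3837 9.7104] v=[1.4918 -1.1311]
Step 5: x=[3.5623 9.5740] v=[1.7861 -1.3638]
Step 6: x=[3.7654 9.4175] v=[2.0310 -1.5650]
Step 7: x=[3.9874 9.2445] v=[2.2197 -1.7302]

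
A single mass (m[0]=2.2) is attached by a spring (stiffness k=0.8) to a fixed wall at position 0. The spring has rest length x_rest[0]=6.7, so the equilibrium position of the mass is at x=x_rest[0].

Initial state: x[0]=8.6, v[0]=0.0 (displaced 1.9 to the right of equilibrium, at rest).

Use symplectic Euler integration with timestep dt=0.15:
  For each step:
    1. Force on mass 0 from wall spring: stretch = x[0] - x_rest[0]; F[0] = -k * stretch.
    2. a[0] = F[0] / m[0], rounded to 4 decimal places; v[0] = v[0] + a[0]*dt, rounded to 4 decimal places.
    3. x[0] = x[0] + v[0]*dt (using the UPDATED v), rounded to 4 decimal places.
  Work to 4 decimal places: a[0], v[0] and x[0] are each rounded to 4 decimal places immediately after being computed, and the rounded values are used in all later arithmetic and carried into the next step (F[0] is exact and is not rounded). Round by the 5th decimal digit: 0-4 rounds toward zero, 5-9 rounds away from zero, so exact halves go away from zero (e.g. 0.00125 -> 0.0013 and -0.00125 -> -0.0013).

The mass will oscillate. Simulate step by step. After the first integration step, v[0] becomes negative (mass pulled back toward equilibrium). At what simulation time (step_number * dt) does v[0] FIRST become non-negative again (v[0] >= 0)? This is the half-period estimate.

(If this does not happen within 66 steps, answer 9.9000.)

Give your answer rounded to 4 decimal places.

Step 0: x=[8.6000] v=[0.0000]
Step 1: x=[8.5845] v=[-0.1036]
Step 2: x=[8.5535] v=[-0.2064]
Step 3: x=[8.5074] v=[-0.3075]
Step 4: x=[8.4465] v=[-0.4061]
Step 5: x=[8.3713] v=[-0.5014]
Step 6: x=[8.2824] v=[-0.5926]
Step 7: x=[8.1806] v=[-0.6789]
Step 8: x=[8.0666] v=[-0.7597]
Step 9: x=[7.9415] v=[-0.8342]
Step 10: x=[7.8062] v=[-0.9019]
Step 11: x=[7.6619] v=[-0.9622]
Step 12: x=[7.5097] v=[-1.0147]
Step 13: x=[7.3509] v=[-1.0589]
Step 14: x=[7.1867] v=[-1.0944]
Step 15: x=[7.0186] v=[-1.1210]
Step 16: x=[6.8478] v=[-1.1384]
Step 17: x=[6.6758] v=[-1.1465]
Step 18: x=[6.5040] v=[-1.1452]
Step 19: x=[6.3338] v=[-1.1345]
Step 20: x=[6.1666] v=[-1.1145]
Step 21: x=[6.0038] v=[-1.0854]
Step 22: x=[5.8467] v=[-1.0474]
Step 23: x=[5.6966] v=[-1.0009]
Step 24: x=[5.5547] v=[-0.9462]
Step 25: x=[5.4221] v=[-0.8837]
Step 26: x=[5.3000] v=[-0.8140]
Step 27: x=[5.1894] v=[-0.7376]
Step 28: x=[5.0911] v=[-0.6552]
Step 29: x=[5.0060] v=[-0.5674]
Step 30: x=[4.9348] v=[-0.4750]
Step 31: x=[4.8780] v=[-0.3787]
Step 32: x=[4.8361] v=[-0.2793]
Step 33: x=[4.8095] v=[-0.1776]
Step 34: x=[4.7983] v=[-0.0745]
Step 35: x=[4.8027] v=[0.0292]
First v>=0 after going negative at step 35, time=5.2500

Answer: 5.2500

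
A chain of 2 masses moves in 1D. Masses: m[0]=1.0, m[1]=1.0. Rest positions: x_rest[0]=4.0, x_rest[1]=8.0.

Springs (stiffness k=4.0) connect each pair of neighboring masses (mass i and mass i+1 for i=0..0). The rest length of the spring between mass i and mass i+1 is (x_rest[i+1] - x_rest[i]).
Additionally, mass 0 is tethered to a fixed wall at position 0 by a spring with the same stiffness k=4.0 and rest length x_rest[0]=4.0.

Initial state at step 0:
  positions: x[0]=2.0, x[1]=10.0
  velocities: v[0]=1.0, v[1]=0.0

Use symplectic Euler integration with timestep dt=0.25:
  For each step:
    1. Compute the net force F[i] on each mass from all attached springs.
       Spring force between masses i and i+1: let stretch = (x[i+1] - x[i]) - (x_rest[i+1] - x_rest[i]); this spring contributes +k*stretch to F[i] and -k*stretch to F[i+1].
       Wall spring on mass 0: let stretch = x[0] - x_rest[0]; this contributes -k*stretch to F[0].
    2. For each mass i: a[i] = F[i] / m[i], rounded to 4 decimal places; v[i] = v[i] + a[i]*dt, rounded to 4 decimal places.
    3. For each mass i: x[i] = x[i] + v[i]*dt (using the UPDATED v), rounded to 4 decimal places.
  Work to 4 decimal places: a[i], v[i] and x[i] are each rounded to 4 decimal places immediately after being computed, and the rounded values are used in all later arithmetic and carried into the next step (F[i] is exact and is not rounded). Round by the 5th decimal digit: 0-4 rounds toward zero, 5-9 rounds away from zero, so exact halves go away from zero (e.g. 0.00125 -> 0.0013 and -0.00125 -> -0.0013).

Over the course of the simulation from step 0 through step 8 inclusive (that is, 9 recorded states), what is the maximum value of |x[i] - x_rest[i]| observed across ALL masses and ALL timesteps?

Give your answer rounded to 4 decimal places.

Answer: 2.9844

Derivation:
Step 0: x=[2.0000 10.0000] v=[1.0000 0.0000]
Step 1: x=[3.7500 9.0000] v=[7.0000 -4.0000]
Step 2: x=[5.8750 7.6875] v=[8.5000 -5.2500]
Step 3: x=[6.9844 6.9219] v=[4.4375 -3.0625]
Step 4: x=[6.3321 7.1719] v=[-2.6094 1.0000]
Step 5: x=[4.3067 8.2120] v=[-8.1017 4.1602]
Step 6: x=[2.1809 9.2757] v=[-8.5031 4.2549]
Step 7: x=[1.2836 9.5657] v=[-3.5892 1.1601]
Step 8: x=[2.1359 8.7852] v=[3.4093 -3.1220]
Max displacement = 2.9844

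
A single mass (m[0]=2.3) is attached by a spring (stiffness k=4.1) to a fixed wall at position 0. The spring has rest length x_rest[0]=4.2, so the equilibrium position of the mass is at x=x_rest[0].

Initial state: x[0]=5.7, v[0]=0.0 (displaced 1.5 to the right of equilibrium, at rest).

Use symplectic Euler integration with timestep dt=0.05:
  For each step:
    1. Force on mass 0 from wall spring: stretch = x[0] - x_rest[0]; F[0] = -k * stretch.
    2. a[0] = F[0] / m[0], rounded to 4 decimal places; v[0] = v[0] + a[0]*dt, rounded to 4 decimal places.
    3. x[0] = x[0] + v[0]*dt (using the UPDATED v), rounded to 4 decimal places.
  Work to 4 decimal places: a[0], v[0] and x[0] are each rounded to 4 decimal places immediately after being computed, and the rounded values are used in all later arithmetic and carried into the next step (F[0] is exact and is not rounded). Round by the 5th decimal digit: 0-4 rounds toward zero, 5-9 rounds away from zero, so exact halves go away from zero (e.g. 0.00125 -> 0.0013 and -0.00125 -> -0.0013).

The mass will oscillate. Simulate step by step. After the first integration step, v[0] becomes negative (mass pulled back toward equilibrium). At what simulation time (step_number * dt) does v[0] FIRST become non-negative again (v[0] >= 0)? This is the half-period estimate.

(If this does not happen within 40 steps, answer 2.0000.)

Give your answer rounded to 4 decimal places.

Answer: 2.0000

Derivation:
Step 0: x=[5.7000] v=[0.0000]
Step 1: x=[5.6933] v=[-0.1337]
Step 2: x=[5.6800] v=[-0.2668]
Step 3: x=[5.6601] v=[-0.3987]
Step 4: x=[5.6337] v=[-0.5288]
Step 5: x=[5.6009] v=[-0.6566]
Step 6: x=[5.5618] v=[-0.7815]
Step 7: x=[5.5167] v=[-0.9029]
Step 8: x=[5.4657] v=[-1.0203]
Step 9: x=[5.4090] v=[-1.1331]
Step 10: x=[5.3470] v=[-1.2409]
Step 11: x=[5.2798] v=[-1.3431]
Step 12: x=[5.2078] v=[-1.4393]
Step 13: x=[5.1313] v=[-1.5291]
Step 14: x=[5.0507] v=[-1.6121]
Step 15: x=[4.9663] v=[-1.6879]
Step 16: x=[4.8785] v=[-1.7562]
Step 17: x=[4.7877] v=[-1.8167]
Step 18: x=[4.6942] v=[-1.8691]
Step 19: x=[4.5985] v=[-1.9132]
Step 20: x=[4.5011] v=[-1.9487]
Step 21: x=[4.4023] v=[-1.9755]
Step 22: x=[4.3026] v=[-1.9935]
Step 23: x=[4.2025] v=[-2.0026]
Step 24: x=[4.1024] v=[-2.0028]
Step 25: x=[4.0027] v=[-1.9941]
Step 26: x=[3.9039] v=[-1.9765]
Step 27: x=[3.8064] v=[-1.9501]
Step 28: x=[3.7107] v=[-1.9150]
Step 29: x=[3.6171] v=[-1.8714]
Step 30: x=[3.5261] v=[-1.8194]
Step 31: x=[3.4381] v=[-1.7593]
Step 32: x=[3.3535] v=[-1.6914]
Step 33: x=[3.2727] v=[-1.6160]
Step 34: x=[3.1960] v=[-1.5334]
Step 35: x=[3.1238] v=[-1.4439]
Step 36: x=[3.0564] v=[-1.3480]
Step 37: x=[2.9941] v=[-1.2461]
Step 38: x=[2.9372] v=[-1.1386]
Step 39: x=[2.8859] v=[-1.0260]
Step 40: x=[2.8405] v=[-0.9089]
v[0] did not become non-negative within 40 steps; using fallback time=2.0000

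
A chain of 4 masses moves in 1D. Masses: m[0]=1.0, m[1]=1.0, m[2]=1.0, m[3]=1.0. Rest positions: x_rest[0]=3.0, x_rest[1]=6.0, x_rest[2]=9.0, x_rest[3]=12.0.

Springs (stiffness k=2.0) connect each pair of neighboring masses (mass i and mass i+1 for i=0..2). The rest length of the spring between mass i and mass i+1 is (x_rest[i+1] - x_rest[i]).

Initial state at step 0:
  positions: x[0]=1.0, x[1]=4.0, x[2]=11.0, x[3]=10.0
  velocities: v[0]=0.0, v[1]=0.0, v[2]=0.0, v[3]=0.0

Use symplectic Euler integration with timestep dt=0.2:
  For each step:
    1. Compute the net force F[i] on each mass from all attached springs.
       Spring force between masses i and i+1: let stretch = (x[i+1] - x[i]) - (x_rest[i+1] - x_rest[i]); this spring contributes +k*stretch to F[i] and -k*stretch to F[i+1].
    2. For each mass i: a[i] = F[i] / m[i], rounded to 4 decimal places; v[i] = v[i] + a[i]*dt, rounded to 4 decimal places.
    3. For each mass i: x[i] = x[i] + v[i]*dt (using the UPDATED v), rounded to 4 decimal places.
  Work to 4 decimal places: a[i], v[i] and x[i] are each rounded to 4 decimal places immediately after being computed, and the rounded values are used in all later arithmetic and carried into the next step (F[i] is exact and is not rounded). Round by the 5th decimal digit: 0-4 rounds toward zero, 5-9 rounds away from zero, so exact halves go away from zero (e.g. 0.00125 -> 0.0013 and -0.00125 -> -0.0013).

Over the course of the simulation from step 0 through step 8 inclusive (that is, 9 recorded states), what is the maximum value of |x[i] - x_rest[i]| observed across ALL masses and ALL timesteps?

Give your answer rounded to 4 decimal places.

Answer: 3.5285

Derivation:
Step 0: x=[1.0000 4.0000 11.0000 10.0000] v=[0.0000 0.0000 0.0000 0.0000]
Step 1: x=[1.0000 4.3200 10.3600 10.3200] v=[0.0000 1.6000 -3.2000 1.6000]
Step 2: x=[1.0256 4.8576 9.2336 10.8832] v=[0.1280 2.6880 -5.6320 2.8160]
Step 3: x=[1.1178 5.4387 7.8891 11.5544] v=[0.4608 2.9056 -6.7226 3.3562]
Step 4: x=[1.3156 5.8702 6.6418 12.1724] v=[0.9892 2.1574 -6.2366 3.0901]
Step 5: x=[1.6378 5.9990 5.7752 12.5880] v=[1.6110 0.6442 -4.3330 2.0779]
Step 6: x=[2.0689 5.7610 5.4715 12.6986] v=[2.1555 -1.1898 -1.5184 0.5528]
Step 7: x=[2.5554 5.2045 5.7691 12.4710] v=[2.4323 -2.7824 1.4882 -1.1380]
Step 8: x=[3.0138 4.4813 6.5577 11.9472] v=[2.2919 -3.6162 3.9431 -2.6188]
Max displacement = 3.5285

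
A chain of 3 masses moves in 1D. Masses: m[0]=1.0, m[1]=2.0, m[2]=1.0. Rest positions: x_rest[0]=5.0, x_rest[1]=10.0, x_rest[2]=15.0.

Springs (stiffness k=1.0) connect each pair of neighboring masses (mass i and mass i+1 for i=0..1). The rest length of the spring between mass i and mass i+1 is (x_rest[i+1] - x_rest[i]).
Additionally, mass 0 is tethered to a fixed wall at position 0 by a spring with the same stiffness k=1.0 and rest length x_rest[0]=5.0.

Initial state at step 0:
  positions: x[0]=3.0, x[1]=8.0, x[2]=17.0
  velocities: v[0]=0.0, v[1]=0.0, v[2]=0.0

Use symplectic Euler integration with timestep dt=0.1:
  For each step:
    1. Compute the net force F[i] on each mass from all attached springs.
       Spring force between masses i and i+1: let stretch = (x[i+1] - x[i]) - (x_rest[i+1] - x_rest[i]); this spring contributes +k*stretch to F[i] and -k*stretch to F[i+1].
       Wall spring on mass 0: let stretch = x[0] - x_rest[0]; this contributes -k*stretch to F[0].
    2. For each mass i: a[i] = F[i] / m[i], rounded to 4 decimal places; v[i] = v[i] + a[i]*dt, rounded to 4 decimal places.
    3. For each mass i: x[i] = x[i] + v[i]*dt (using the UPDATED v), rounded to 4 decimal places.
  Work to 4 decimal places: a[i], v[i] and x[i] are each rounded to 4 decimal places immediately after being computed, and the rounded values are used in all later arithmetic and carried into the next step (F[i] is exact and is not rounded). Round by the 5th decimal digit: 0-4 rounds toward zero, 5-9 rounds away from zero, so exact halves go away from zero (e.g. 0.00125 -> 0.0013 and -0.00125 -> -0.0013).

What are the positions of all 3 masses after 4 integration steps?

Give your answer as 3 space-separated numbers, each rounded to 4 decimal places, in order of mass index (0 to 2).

Step 0: x=[3.0000 8.0000 17.0000] v=[0.0000 0.0000 0.0000]
Step 1: x=[3.0200 8.0200 16.9600] v=[0.2000 0.2000 -0.4000]
Step 2: x=[3.0598 8.0597 16.8806] v=[0.3980 0.3970 -0.7940]
Step 3: x=[3.1190 8.1185 16.7630] v=[0.5920 0.5881 -1.1761]
Step 4: x=[3.1970 8.1955 16.6089] v=[0.7801 0.7704 -1.5406]

Answer: 3.1970 8.1955 16.6089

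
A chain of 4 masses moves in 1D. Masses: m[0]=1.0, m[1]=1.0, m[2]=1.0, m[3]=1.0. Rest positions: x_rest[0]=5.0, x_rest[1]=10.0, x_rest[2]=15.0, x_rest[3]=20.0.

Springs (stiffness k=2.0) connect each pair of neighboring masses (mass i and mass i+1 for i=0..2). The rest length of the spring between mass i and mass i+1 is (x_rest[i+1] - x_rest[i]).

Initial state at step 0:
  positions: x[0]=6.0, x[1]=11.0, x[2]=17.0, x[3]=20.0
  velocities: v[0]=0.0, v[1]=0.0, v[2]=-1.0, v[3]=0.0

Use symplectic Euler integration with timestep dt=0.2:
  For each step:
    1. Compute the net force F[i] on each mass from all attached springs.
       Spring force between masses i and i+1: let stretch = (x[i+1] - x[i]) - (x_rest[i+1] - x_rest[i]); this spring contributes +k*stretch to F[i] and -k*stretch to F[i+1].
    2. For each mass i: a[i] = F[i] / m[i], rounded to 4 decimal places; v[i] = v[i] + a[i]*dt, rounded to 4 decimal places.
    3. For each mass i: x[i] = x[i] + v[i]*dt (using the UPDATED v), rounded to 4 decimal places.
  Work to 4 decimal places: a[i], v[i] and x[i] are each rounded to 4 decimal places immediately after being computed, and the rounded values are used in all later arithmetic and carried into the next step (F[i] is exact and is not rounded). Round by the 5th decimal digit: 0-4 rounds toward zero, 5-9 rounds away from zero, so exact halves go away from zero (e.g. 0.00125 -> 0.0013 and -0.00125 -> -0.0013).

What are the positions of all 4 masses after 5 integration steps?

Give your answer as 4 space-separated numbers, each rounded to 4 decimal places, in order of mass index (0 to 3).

Step 0: x=[6.0000 11.0000 17.0000 20.0000] v=[0.0000 0.0000 -1.0000 0.0000]
Step 1: x=[6.0000 11.0800 16.5600 20.1600] v=[0.0000 0.4000 -2.2000 0.8000]
Step 2: x=[6.0064 11.1920 15.9696 20.4320] v=[0.0320 0.5600 -2.9520 1.3600]
Step 3: x=[6.0276 11.2714 15.3540 20.7470] v=[0.1062 0.3968 -3.0781 1.5750]
Step 4: x=[6.0683 11.2579 14.8432 21.0306] v=[0.2037 -0.0677 -2.5539 1.4178]
Step 5: x=[6.1242 11.1160 14.5406 21.2192] v=[0.2795 -0.7094 -1.5131 0.9428]

Answer: 6.1242 11.1160 14.5406 21.2192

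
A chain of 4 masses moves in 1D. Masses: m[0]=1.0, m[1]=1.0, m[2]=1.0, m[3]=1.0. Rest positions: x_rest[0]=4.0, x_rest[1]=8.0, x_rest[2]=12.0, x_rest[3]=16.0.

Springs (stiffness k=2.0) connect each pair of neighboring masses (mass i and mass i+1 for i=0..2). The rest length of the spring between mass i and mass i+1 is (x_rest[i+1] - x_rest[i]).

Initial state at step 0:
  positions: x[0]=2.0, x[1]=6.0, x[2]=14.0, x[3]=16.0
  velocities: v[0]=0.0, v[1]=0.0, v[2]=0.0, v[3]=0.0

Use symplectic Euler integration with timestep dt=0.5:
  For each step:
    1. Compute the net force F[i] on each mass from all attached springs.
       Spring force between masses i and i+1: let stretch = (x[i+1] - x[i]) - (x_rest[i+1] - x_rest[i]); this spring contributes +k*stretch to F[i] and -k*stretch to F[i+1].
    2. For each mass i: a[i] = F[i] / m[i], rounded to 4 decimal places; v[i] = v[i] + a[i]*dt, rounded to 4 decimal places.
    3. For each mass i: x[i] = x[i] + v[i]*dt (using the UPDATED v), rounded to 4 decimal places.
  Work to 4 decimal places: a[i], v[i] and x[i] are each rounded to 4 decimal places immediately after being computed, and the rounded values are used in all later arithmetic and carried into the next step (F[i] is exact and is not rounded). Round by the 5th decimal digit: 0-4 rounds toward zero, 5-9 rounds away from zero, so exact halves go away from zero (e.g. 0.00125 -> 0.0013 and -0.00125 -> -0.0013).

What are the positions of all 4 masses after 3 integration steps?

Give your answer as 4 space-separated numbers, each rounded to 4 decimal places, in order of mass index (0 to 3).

Step 0: x=[2.0000 6.0000 14.0000 16.0000] v=[0.0000 0.0000 0.0000 0.0000]
Step 1: x=[2.0000 8.0000 11.0000 17.0000] v=[0.0000 4.0000 -6.0000 2.0000]
Step 2: x=[3.0000 8.5000 9.5000 17.0000] v=[2.0000 1.0000 -3.0000 0.0000]
Step 3: x=[4.7500 6.7500 11.2500 15.2500] v=[3.5000 -3.5000 3.5000 -3.5000]

Answer: 4.7500 6.7500 11.2500 15.2500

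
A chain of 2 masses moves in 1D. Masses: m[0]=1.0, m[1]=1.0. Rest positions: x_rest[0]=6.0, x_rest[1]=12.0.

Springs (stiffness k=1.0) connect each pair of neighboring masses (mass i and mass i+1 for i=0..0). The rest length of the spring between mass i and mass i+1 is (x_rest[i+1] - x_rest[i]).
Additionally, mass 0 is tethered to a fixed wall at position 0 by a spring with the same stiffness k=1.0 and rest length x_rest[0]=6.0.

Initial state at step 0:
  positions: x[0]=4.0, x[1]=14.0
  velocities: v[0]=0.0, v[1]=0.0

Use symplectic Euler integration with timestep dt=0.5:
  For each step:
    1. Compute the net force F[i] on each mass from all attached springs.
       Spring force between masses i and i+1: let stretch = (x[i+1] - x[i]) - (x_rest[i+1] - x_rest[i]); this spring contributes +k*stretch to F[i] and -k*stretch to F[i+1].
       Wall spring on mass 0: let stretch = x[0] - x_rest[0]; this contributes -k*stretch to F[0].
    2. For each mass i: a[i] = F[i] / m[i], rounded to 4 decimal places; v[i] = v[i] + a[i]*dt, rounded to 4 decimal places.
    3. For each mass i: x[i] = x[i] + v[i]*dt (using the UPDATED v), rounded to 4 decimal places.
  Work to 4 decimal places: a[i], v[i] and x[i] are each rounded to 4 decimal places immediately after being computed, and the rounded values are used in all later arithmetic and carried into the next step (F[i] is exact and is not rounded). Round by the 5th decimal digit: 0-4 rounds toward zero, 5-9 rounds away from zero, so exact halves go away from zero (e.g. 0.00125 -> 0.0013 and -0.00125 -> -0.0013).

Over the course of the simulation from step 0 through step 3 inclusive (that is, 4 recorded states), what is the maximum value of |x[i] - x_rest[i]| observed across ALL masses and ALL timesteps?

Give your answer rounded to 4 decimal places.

Answer: 2.6563

Derivation:
Step 0: x=[4.0000 14.0000] v=[0.0000 0.0000]
Step 1: x=[5.5000 13.0000] v=[3.0000 -2.0000]
Step 2: x=[7.5000 11.6250] v=[4.0000 -2.7500]
Step 3: x=[8.6563 10.7188] v=[2.3125 -1.8125]
Max displacement = 2.6563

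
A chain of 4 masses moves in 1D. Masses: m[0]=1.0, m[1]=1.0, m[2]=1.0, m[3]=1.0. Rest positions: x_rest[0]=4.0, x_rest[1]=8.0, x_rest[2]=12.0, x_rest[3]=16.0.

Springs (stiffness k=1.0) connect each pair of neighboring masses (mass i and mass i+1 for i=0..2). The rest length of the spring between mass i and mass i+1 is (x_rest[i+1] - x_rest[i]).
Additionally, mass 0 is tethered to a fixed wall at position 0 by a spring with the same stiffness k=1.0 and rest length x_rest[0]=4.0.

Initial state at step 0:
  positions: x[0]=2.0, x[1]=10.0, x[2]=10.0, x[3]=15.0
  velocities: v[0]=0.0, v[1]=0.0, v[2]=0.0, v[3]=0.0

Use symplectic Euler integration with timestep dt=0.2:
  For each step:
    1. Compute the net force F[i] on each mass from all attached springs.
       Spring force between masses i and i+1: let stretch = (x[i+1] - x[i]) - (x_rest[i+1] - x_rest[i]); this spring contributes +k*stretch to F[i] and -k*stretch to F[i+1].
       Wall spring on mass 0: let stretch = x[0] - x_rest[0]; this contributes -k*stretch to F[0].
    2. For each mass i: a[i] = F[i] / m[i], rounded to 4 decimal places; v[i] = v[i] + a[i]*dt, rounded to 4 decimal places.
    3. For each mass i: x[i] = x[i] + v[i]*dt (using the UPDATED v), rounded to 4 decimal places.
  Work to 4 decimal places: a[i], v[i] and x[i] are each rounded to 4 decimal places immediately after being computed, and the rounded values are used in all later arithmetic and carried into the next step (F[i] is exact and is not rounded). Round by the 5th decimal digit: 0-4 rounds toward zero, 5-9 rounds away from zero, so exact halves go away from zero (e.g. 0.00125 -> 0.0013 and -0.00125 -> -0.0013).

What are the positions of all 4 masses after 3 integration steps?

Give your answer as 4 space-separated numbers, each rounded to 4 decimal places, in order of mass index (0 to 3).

Step 0: x=[2.0000 10.0000 10.0000 15.0000] v=[0.0000 0.0000 0.0000 0.0000]
Step 1: x=[2.2400 9.6800 10.2000 14.9600] v=[1.2000 -1.6000 1.0000 -0.2000]
Step 2: x=[2.6880 9.0832 10.5696 14.8896] v=[2.2400 -2.9840 1.8480 -0.3520]
Step 3: x=[3.2843 8.2900 11.0525 14.8064] v=[2.9814 -3.9658 2.4147 -0.4160]

Answer: 3.2843 8.2900 11.0525 14.8064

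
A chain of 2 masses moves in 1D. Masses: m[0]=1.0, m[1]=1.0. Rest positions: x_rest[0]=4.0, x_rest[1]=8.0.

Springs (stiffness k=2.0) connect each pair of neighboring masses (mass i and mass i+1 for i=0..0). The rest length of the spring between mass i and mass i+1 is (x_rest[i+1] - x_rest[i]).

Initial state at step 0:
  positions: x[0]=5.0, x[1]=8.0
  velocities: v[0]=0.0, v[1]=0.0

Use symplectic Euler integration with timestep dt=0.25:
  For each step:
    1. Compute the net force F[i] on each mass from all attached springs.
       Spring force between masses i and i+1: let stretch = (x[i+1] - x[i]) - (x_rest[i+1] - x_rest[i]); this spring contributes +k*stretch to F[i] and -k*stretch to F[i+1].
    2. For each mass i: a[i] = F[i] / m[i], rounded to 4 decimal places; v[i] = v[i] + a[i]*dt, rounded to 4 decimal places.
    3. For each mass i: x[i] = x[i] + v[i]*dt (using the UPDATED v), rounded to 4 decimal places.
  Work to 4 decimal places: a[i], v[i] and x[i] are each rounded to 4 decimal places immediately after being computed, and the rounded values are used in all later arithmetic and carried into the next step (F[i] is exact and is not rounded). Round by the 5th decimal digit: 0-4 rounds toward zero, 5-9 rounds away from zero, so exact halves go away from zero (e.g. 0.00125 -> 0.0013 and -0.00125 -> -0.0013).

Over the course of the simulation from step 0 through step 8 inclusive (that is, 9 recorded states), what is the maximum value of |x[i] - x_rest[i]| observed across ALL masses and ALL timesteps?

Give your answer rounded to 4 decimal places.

Step 0: x=[5.0000 8.0000] v=[0.0000 0.0000]
Step 1: x=[4.8750 8.1250] v=[-0.5000 0.5000]
Step 2: x=[4.6563 8.3438] v=[-0.8750 0.8750]
Step 3: x=[4.3985 8.6016] v=[-1.0313 1.0313]
Step 4: x=[4.1661 8.8341] v=[-0.9298 0.9298]
Step 5: x=[4.0172 8.9831] v=[-0.5958 0.5958]
Step 6: x=[3.9890 9.0113] v=[-0.1129 0.1129]
Step 7: x=[4.0886 8.9117] v=[0.3983 -0.3983]
Step 8: x=[4.2911 8.7092] v=[0.8099 -0.8099]
Max displacement = 1.0113

Answer: 1.0113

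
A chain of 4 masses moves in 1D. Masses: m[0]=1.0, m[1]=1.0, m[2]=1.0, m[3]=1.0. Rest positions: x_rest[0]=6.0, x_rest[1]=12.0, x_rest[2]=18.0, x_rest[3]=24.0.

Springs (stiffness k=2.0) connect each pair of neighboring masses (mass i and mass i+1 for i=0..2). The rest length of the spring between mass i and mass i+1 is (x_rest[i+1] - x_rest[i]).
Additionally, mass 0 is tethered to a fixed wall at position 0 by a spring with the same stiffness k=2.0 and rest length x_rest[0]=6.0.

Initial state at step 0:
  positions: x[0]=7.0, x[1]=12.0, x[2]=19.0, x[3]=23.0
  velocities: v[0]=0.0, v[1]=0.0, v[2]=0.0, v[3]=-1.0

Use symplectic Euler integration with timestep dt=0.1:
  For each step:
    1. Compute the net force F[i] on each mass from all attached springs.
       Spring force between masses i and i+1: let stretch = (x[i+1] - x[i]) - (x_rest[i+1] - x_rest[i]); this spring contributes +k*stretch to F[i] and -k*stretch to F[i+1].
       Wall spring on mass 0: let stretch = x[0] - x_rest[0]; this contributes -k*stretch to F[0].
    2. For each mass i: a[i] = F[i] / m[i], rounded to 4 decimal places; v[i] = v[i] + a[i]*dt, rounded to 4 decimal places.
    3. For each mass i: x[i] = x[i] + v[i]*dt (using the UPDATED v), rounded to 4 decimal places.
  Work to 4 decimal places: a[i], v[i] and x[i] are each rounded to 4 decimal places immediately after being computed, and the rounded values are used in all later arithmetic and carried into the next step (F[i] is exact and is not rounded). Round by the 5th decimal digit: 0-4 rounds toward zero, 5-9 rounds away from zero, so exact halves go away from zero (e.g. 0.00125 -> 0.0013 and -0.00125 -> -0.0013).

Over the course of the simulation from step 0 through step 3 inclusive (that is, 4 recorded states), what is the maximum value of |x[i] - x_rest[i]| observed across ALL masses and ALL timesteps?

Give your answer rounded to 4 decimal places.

Step 0: x=[7.0000 12.0000 19.0000 23.0000] v=[0.0000 0.0000 0.0000 -1.0000]
Step 1: x=[6.9600 12.0400 18.9400 22.9400] v=[-0.4000 0.4000 -0.6000 -0.6000]
Step 2: x=[6.8824 12.1164 18.8220 22.9200] v=[-0.7760 0.7640 -1.1800 -0.2000]
Step 3: x=[6.7718 12.2222 18.6519 22.9380] v=[-1.1057 1.0583 -1.7015 0.1804]
Max displacement = 1.0800

Answer: 1.0800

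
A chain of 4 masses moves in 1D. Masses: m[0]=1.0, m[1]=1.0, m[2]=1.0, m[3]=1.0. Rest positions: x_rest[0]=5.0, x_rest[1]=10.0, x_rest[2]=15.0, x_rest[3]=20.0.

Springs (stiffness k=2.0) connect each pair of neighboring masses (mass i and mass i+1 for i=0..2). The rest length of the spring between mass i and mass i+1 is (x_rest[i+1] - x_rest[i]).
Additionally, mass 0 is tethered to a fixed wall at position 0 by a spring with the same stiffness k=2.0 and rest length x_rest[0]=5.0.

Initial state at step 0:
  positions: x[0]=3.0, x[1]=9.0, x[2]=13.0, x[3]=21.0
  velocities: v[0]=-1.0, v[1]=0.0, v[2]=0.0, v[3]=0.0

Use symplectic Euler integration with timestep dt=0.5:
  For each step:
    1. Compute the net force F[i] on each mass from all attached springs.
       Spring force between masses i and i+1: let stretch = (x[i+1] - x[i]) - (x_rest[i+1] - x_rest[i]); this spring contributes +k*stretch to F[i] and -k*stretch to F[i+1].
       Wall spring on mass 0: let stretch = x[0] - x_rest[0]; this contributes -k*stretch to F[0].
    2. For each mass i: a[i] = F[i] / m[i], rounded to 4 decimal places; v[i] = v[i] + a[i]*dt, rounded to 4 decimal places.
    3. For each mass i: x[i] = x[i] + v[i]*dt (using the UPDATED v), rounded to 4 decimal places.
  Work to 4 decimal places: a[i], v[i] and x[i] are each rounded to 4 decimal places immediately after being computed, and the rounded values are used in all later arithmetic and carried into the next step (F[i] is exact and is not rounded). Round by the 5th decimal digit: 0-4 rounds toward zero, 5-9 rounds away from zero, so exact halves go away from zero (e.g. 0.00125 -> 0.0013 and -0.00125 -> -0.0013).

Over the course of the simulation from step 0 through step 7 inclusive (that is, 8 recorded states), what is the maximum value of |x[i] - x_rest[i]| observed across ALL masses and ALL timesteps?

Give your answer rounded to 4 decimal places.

Answer: 2.0625

Derivation:
Step 0: x=[3.0000 9.0000 13.0000 21.0000] v=[-1.0000 0.0000 0.0000 0.0000]
Step 1: x=[4.0000 8.0000 15.0000 19.5000] v=[2.0000 -2.0000 4.0000 -3.0000]
Step 2: x=[5.0000 8.5000 15.7500 18.2500] v=[2.0000 1.0000 1.5000 -2.5000]
Step 3: x=[5.2500 10.8750 14.1250 18.2500] v=[0.5000 4.7500 -3.2500 0.0000]
Step 4: x=[5.6875 12.0625 12.9375 18.6875] v=[0.8750 2.3750 -2.3750 0.8750]
Step 5: x=[6.4688 10.5000 14.1875 18.7500] v=[1.5625 -3.1250 2.5000 0.1250]
Step 6: x=[6.0313 8.7657 15.8750 19.0313] v=[-0.8751 -3.4687 3.3750 0.5625]
Step 7: x=[3.9453 9.2188 15.5860 20.2344] v=[-4.1720 0.9062 -0.5780 2.4062]
Max displacement = 2.0625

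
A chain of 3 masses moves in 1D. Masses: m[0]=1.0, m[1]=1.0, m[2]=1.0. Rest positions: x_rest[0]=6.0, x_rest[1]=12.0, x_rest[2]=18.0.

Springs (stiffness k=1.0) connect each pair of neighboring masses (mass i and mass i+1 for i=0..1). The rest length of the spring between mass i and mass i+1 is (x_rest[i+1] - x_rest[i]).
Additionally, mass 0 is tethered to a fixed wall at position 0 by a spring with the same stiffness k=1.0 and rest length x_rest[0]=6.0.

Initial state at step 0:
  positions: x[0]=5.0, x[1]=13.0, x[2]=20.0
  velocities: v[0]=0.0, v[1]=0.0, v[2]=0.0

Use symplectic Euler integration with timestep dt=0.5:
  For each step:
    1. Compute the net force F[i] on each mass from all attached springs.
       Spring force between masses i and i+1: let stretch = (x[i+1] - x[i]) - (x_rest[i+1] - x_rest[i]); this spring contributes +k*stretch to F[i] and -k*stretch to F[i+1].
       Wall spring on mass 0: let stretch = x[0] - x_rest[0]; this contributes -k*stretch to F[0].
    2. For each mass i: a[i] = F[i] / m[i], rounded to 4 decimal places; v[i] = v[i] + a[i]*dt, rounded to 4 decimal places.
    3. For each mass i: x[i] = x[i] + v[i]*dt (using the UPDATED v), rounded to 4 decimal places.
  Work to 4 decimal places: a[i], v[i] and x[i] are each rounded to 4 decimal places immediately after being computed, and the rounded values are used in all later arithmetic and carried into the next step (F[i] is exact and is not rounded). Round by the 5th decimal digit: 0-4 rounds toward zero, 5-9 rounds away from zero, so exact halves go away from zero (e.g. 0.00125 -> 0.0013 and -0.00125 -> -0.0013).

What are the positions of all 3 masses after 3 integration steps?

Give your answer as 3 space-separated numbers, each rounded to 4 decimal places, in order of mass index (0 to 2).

Step 0: x=[5.0000 13.0000 20.0000] v=[0.0000 0.0000 0.0000]
Step 1: x=[5.7500 12.7500 19.7500] v=[1.5000 -0.5000 -0.5000]
Step 2: x=[6.8125 12.5000 19.2500] v=[2.1250 -0.5000 -1.0000]
Step 3: x=[7.5938 12.5157 18.5625] v=[1.5625 0.0313 -1.3750]

Answer: 7.5938 12.5157 18.5625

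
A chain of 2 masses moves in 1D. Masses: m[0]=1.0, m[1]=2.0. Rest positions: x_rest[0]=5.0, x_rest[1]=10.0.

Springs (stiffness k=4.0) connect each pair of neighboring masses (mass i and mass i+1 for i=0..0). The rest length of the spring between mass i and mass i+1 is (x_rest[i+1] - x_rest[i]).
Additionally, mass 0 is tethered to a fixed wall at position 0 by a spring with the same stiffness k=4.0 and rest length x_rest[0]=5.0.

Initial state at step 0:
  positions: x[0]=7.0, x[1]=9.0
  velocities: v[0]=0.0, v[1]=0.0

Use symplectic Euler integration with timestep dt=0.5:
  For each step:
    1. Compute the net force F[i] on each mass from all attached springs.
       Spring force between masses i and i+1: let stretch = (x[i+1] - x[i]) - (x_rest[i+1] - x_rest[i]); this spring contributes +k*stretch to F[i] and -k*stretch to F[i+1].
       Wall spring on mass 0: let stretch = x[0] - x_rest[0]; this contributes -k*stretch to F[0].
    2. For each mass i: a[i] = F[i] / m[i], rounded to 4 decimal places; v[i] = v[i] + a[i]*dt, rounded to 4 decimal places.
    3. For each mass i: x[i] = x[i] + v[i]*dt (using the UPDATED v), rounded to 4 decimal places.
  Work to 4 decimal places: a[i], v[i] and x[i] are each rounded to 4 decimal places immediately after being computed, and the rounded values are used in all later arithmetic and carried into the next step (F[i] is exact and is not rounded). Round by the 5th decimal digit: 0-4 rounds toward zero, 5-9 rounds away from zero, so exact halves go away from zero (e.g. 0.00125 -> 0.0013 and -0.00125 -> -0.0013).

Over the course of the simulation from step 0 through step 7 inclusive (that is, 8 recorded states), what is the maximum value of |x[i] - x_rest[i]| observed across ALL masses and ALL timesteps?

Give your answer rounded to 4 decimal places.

Answer: 3.4532

Derivation:
Step 0: x=[7.0000 9.0000] v=[0.0000 0.0000]
Step 1: x=[2.0000 10.5000] v=[-10.0000 3.0000]
Step 2: x=[3.5000 10.2500] v=[3.0000 -0.5000]
Step 3: x=[8.2500 9.1250] v=[9.5000 -2.2500]
Step 4: x=[5.6250 10.0625] v=[-5.2500 1.8750]
Step 5: x=[1.8125 11.2813] v=[-7.6250 2.4375]
Step 6: x=[5.6563 10.2657] v=[7.6876 -2.0313]
Step 7: x=[8.4532 9.4454] v=[5.5938 -1.6407]
Max displacement = 3.4532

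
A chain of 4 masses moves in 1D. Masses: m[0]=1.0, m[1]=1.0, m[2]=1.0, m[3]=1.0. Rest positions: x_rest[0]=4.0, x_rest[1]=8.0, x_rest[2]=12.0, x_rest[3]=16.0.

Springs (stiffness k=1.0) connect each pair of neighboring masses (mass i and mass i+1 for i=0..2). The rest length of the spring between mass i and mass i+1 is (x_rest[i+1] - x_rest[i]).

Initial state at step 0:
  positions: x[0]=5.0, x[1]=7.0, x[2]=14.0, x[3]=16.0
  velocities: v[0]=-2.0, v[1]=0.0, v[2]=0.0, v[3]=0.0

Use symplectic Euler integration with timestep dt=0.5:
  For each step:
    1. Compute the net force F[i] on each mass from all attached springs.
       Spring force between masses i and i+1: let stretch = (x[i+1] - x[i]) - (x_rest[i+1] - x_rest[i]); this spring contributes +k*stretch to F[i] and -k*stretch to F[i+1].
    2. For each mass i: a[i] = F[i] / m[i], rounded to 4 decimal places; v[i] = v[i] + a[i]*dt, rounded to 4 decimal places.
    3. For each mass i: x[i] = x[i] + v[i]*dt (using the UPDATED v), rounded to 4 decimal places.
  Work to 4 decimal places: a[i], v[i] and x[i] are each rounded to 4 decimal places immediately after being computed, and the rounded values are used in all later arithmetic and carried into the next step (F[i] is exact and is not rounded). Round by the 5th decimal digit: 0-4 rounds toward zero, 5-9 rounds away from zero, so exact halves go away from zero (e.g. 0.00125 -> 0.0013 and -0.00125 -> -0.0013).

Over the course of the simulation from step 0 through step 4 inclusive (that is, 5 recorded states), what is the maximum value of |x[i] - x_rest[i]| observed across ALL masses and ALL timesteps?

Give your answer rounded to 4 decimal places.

Step 0: x=[5.0000 7.0000 14.0000 16.0000] v=[-2.0000 0.0000 0.0000 0.0000]
Step 1: x=[3.5000 8.2500 12.7500 16.5000] v=[-3.0000 2.5000 -2.5000 1.0000]
Step 2: x=[2.1875 9.4375 11.3125 17.0625] v=[-2.6250 2.3750 -2.8750 1.1250]
Step 3: x=[1.6875 9.2813 10.8438 17.1875] v=[-1.0000 -0.3125 -0.9375 0.2500]
Step 4: x=[2.0860 7.6172 11.5704 16.7266] v=[0.7969 -3.3282 1.4531 -0.9219]
Max displacement = 2.3125

Answer: 2.3125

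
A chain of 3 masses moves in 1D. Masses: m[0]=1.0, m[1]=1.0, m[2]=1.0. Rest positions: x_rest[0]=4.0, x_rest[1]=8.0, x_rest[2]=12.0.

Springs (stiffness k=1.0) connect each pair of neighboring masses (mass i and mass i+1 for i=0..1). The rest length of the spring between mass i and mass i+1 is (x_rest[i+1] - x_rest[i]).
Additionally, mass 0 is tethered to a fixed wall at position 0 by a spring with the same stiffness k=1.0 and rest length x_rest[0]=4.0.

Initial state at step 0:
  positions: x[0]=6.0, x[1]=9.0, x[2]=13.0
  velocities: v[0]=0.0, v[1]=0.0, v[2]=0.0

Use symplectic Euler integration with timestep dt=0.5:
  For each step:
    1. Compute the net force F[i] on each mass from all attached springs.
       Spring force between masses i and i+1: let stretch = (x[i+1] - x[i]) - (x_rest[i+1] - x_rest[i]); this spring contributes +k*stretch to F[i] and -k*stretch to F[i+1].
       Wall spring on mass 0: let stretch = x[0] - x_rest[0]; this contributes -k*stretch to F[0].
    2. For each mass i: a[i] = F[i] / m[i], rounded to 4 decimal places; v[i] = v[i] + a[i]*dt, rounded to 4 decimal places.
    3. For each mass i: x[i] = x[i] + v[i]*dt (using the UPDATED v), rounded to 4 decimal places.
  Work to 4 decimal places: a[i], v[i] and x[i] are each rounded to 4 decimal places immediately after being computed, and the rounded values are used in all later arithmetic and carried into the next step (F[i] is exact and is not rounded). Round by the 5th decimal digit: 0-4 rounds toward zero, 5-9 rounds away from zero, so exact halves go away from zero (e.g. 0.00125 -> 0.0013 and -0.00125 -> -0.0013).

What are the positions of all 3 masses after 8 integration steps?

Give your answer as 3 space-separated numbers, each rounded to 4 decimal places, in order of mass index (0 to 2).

Answer: 4.3337 7.9432 11.0333

Derivation:
Step 0: x=[6.0000 9.0000 13.0000] v=[0.0000 0.0000 0.0000]
Step 1: x=[5.2500 9.2500 13.0000] v=[-1.5000 0.5000 0.0000]
Step 2: x=[4.1875 9.4375 13.0625] v=[-2.1250 0.3750 0.1250]
Step 3: x=[3.3906 9.2188 13.2188] v=[-1.5938 -0.4375 0.3125]
Step 4: x=[3.2031 8.5430 13.3751] v=[-0.3750 -1.3516 0.3125]
Step 5: x=[3.5498 7.7403 13.3233] v=[0.6934 -1.6055 -0.1036]
Step 6: x=[4.0567 7.2857 12.8758] v=[1.0138 -0.9093 -0.8951]
Step 7: x=[4.3567 7.4214 12.0307] v=[0.6000 0.2713 -1.6902]
Step 8: x=[4.3337 7.9432 11.0333] v=[-0.0460 1.0436 -1.9949]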